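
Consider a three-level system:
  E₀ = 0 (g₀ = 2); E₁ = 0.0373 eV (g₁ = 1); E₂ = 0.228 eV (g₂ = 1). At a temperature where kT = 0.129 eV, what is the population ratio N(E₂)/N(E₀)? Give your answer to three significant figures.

0.0854

n₂/n₀ = (g₂/g₀) exp[−(E₂−E₀)/kT] = (1/2) × exp(−(0.228 eV)/(0.129 eV)) = (1/2) × exp(-1.7674) = 0.0854.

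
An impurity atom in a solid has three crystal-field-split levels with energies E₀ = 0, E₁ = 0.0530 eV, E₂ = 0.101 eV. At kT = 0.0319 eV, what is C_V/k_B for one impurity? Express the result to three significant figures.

0.636

Eᵢ/kT = 0, 1.6614, 3.1661.
Z = Σ e^(−Eᵢ/kT) = e^(−0) + e^(−1.6614) + e^(−3.1661) = 1.0000 + 0.18987 + 0.042168 = 1.2320.
⟨E⟩ = 0.011625 eV, ⟨E²⟩ = 0.00078206 eV².
C_V/k_B = (⟨E²⟩ − ⟨E⟩²)/(kT)² = (0.00078206 − 0.00013514)/0.0010176 = 0.636.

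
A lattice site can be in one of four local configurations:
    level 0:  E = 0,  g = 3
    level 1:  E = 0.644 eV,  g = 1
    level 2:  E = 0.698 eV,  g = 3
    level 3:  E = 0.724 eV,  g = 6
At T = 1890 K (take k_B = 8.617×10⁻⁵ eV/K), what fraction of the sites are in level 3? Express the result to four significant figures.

k_BT = 8.617×10⁻⁵ × 1890 K = 0.162861 eV.
Eᵢ/kT = 0, 3.95429, 4.28586, 4.44551.
Z = Σ gᵢe^(−Eᵢ/kT) = 3·e^(−0) + 1·e^(−3.95429) + 3·e^(−4.28586) + 6·e^(−4.44551) = 3.00000 + 0.0191723 + 0.0412853 + 0.0703867 = 3.13084.
P₃ = g₃ e^(−E₃/kT) / Z = 0.0703867/3.13084 = 0.02248.

0.02248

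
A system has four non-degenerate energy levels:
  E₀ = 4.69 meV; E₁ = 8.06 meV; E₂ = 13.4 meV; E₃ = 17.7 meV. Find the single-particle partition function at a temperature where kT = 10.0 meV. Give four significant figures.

Eᵢ/kT = 0.469000, 0.806000, 1.34000, 1.77000.
Z = Σ e^(−Eᵢ/kT) = e^(−0.469000) + e^(−0.806000) + e^(−1.34000) + e^(−1.77000) = 0.625628 + 0.446641 + 0.261846 + 0.170333 = 1.50445.

Z = 1.504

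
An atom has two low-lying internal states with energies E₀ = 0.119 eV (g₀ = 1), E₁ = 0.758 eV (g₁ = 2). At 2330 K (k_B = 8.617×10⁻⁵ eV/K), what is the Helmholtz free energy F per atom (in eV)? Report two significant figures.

k_BT = 8.617×10⁻⁵ × 2330 K = 0.2008 eV.
Eᵢ/kT = 0.5926, 3.775.
Z = Σ gᵢe^(−Eᵢ/kT) = 1·e^(−0.5926) + 2·e^(−3.775) = 0.5529 + 0.04587 = 0.5988.
F = −kT ln Z = −0.2008 × ln(0.5988) = −0.2008 × -0.5128 = 0.10 eV.

0.10 eV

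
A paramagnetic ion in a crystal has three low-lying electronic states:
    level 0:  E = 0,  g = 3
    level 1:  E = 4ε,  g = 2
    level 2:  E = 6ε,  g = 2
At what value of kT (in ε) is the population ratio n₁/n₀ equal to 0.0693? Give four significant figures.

1.767 ε

n₁/n₀ = (g₁/g₀) exp[−(E₁−E₀)/kT] = 0.0693.
⇒ (E₁−E₀)/kT = ln((2/3)/0.0693) = ln(9.62001) = 2.26385.
kT = 4ε / 2.26385 = 1.767 ε.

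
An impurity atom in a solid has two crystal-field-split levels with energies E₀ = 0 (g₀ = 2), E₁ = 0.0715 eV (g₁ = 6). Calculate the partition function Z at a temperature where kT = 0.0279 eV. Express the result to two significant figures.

Z = 2.5

Eᵢ/kT = 0, 2.563.
Z = Σ gᵢe^(−Eᵢ/kT) = 2·e^(−0) + 6·e^(−2.563) = 2.000 + 0.4624 = 2.462.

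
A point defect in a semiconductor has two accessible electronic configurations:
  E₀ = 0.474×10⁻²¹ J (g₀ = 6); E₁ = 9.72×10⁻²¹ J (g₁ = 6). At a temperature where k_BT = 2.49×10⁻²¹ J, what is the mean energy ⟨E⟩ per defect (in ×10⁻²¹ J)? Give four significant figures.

0.6942 ×10⁻²¹ J

Eᵢ/kT = 0.190361, 3.90361.
Z = Σ gᵢe^(−Eᵢ/kT) = 6·e^(−0.190361) + 6·e^(−3.90361) = 4.95996 + 0.121014 = 5.08097.
⟨E⟩ = Σ Eᵢ gᵢe^(−Eᵢ/kT) / Z = (0.474·4.95996 + 9.72·0.121014) / 5.08097 = 0.6942 ×10⁻²¹ J.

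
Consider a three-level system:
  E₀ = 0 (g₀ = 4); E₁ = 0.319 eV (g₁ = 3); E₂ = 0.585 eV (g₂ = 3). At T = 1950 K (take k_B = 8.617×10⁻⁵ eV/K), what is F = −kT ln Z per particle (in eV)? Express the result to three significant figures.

k_BT = 8.617×10⁻⁵ × 1950 K = 0.16803 eV.
Eᵢ/kT = 0, 1.8985, 3.4815.
Z = Σ gᵢe^(−Eᵢ/kT) = 4·e^(−0) + 3·e^(−1.8985) + 3·e^(−3.4815) = 4.0000 + 0.44938 + 0.092284 = 4.5417.
F = −kT ln Z = −0.16803 × ln(4.5417) = −0.16803 × 1.5133 = -0.254 eV.

-0.254 eV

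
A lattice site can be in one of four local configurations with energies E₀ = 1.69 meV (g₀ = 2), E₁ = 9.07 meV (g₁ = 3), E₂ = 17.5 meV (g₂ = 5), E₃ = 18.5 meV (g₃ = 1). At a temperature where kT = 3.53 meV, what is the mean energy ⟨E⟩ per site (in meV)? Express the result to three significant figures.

Eᵢ/kT = 0.47875, 2.5694, 4.9575, 5.2408.
Z = Σ gᵢe^(−Eᵢ/kT) = 2·e^(−0.47875) + 3·e^(−2.5694) + 5·e^(−4.9575) + 1·e^(−5.2408) = 1.2391 + 0.22974 + 0.035152 + 0.0052960 = 1.5093.
⟨E⟩ = Σ Eᵢ gᵢe^(−Eᵢ/kT) / Z = (1.69·1.2391 + 9.07·0.22974 + 17.5·0.035152 + 18.5·0.0052960) / 1.5093 = 3.24 meV.

3.24 meV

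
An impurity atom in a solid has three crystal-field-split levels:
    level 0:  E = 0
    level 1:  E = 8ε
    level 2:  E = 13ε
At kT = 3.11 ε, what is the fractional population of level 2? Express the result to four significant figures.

Eᵢ/kT = 0, 2.57235, 4.18006.
Z = Σ e^(−Eᵢ/kT) = e^(−0) + e^(−2.57235) + e^(−4.18006) = 1.00000 + 0.0763559 + 0.0152976 = 1.09165.
P₂ = e^(−E₂/kT) / Z = 0.0152976/1.09165 = 0.01401.

0.01401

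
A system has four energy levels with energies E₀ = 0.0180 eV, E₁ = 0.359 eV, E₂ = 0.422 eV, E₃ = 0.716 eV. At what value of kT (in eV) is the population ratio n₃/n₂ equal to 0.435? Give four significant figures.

0.3532 eV

n₃/n₂ = exp[−(E₃−E₂)/kT] = 0.435.
⇒ (E₃−E₂)/kT = ln(1/0.435) = ln(2.29885) = 0.832409.
kT = 0.294 eV / 0.832409 = 0.3532 eV.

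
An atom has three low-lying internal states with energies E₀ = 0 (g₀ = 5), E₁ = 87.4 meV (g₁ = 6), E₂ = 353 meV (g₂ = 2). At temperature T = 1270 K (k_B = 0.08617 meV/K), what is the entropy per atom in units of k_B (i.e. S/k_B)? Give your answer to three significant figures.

k_BT = 0.08617 × 1270 K = 109.44 meV.
Eᵢ/kT = 0, 0.79861, 3.2255.
Z = Σ gᵢe^(−Eᵢ/kT) = 5·e^(−0) + 6·e^(−0.79861) + 2·e^(−3.2255) = 5.0000 + 2.6997 + 0.079472 = 7.7792.
⟨E⟩ = Σ EᵢPᵢ = 33.938 meV.
S/k_B = ln Z + ⟨E⟩/kT = ln(7.7792) + 33.938/109.44 = 2.0515 + 0.31011 = 2.36.

2.36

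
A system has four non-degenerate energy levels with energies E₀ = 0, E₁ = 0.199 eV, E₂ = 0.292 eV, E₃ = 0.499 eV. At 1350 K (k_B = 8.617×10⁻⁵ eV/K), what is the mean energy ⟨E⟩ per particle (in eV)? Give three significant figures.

k_BT = 8.617×10⁻⁵ × 1350 K = 0.11633 eV.
Eᵢ/kT = 0, 1.7107, 2.5101, 4.2895.
Z = Σ e^(−Eᵢ/kT) = e^(−0) + e^(−1.7107) + e^(−2.5101) + e^(−4.2895) = 1.0000 + 0.18074 + 0.081260 + 0.013712 = 1.2757.
⟨E⟩ = Σ Eᵢ e^(−Eᵢ/kT) / Z = (0·1.0000 + 0.199·0.18074 + 0.292·0.081260 + 0.499·0.013712) / 1.2757 = 0.0522 eV.

0.0522 eV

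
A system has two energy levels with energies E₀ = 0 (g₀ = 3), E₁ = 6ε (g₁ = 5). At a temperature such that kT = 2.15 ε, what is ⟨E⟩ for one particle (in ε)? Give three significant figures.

Eᵢ/kT = 0, 2.7907.
Z = Σ gᵢe^(−Eᵢ/kT) = 3·e^(−0) + 5·e^(−2.7907) = 3.0000 + 0.30689 = 3.3069.
⟨E⟩ = Σ Eᵢ gᵢe^(−Eᵢ/kT) / Z = (0·3.0000 + 6·0.30689) / 3.3069 = 0.557 ε.

0.557 ε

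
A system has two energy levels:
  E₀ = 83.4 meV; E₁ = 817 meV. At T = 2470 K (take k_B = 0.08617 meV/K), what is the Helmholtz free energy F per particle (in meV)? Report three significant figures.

76.7 meV

k_BT = 0.08617 × 2470 K = 212.84 meV.
Eᵢ/kT = 0.39184, 3.8386.
Z = Σ e^(−Eᵢ/kT) = e^(−0.39184) + e^(−3.8386) = 0.67581 + 0.021524 = 0.69733.
F = −kT ln Z = −212.84 × ln(0.69733) = −212.84 × -0.36050 = 76.7 meV.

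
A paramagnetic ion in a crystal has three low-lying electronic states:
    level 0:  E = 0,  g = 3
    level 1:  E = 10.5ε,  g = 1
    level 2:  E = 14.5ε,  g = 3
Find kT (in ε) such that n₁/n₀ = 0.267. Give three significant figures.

47.3 ε

n₁/n₀ = (g₁/g₀) exp[−(E₁−E₀)/kT] = 0.267.
⇒ (E₁−E₀)/kT = ln((1/3)/0.267) = ln(1.2484) = 0.22186.
kT = 10.5ε / 0.22186 = 47.3 ε.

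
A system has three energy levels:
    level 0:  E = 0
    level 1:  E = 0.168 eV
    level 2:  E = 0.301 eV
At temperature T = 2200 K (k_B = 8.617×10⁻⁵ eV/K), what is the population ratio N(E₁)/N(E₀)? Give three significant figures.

k_BT = 8.617×10⁻⁵ × 2200 K = 0.18957 eV.
n₁/n₀ = exp[−(E₁−E₀)/kT] = exp(−(0.168 eV)/(0.18957 eV)) = exp(-0.88622) = 0.412.

0.412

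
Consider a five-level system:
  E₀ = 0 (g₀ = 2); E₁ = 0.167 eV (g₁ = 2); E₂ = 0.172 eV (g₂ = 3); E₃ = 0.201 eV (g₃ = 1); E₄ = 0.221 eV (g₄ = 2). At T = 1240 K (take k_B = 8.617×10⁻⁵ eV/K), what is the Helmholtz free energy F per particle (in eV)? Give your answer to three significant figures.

-0.132 eV

k_BT = 8.617×10⁻⁵ × 1240 K = 0.10685 eV.
Eᵢ/kT = 0, 1.5629, 1.6097, 1.8811, 2.0683.
Z = Σ gᵢe^(−Eᵢ/kT) = 2·e^(−0) + 2·e^(−1.5629) + 3·e^(−1.6097) + 1·e^(−1.8811) + 2·e^(−2.0683) = 2.0000 + 0.41906 + 0.59984 + 0.15242 + 0.25280 = 3.4241.
F = −kT ln Z = −0.10685 × ln(3.4241) = −0.10685 × 1.2308 = -0.132 eV.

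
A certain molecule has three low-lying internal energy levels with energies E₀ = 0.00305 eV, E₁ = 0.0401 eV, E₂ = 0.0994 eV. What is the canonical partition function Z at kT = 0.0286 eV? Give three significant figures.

Z = 1.18

Eᵢ/kT = 0.10664, 1.4021, 3.4755.
Z = Σ e^(−Eᵢ/kT) = e^(−0.10664) + e^(−1.4021) + e^(−3.4755) = 0.89885 + 0.24608 + 0.030946 = 1.1759.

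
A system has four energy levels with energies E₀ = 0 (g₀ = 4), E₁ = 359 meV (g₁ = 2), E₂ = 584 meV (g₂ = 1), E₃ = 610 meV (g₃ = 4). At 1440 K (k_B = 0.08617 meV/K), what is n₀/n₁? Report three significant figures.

36.1

k_BT = 0.08617 × 1440 K = 124.08 meV.
n₀/n₁ = (g₀/g₁) exp[−(E₀−E₁)/kT] = (4/2) × exp(−(-359 meV)/(124.08 meV)) = (4/2) × exp(2.8933) = 36.1.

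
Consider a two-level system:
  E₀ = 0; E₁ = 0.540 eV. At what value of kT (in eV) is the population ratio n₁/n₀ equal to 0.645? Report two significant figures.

n₁/n₀ = exp[−(E₁−E₀)/kT] = 0.645.
⇒ (E₁−E₀)/kT = ln(1/0.645) = ln(1.550) = 0.4383.
kT = 0.540 eV / 0.4383 = 1.2 eV.

1.2 eV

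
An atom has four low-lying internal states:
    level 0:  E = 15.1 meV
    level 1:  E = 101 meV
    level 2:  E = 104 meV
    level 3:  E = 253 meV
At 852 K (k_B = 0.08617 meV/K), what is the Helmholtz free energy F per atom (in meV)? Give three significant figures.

-21.6 meV

k_BT = 0.08617 × 852 K = 73.417 meV.
Eᵢ/kT = 0.20567, 1.3757, 1.4166, 3.4461.
Z = Σ e^(−Eᵢ/kT) = e^(−0.20567) + e^(−1.3757) + e^(−1.4166) + e^(−3.4461) = 0.81410 + 0.25266 + 0.24254 + 0.031870 = 1.3412.
F = −kT ln Z = −73.417 × ln(1.3412) = −73.417 × 0.29356 = -21.6 meV.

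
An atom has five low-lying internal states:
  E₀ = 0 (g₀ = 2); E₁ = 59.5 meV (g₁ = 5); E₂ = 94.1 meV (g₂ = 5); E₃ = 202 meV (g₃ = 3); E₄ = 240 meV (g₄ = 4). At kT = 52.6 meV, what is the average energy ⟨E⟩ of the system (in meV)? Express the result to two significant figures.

43 meV

Eᵢ/kT = 0, 1.131, 1.789, 3.840, 4.563.
Z = Σ gᵢe^(−Eᵢ/kT) = 2·e^(−0) + 5·e^(−1.131) + 5·e^(−1.789) + 3·e^(−3.840) + 4·e^(−4.563) = 2.000 + 1.614 + 0.8356 + 0.06448 + 0.04172 = 4.556.
⟨E⟩ = Σ Eᵢ gᵢe^(−Eᵢ/kT) / Z = (0·2.000 + 59.5·1.614 + 94.1·0.8356 + 202·0.06448 + 240·0.04172) / 4.556 = 43 meV.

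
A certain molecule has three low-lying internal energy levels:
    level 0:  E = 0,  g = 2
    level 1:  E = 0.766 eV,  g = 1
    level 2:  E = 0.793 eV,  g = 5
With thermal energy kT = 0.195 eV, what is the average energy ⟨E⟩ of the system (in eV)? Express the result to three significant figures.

Eᵢ/kT = 0, 3.9282, 4.0667.
Z = Σ gᵢe^(−Eᵢ/kT) = 2·e^(−0) + 1·e^(−3.9282) + 5·e^(−4.0667) = 2.0000 + 0.019679 + 0.085669 = 2.1053.
⟨E⟩ = Σ Eᵢ gᵢe^(−Eᵢ/kT) / Z = (0·2.0000 + 0.766·0.019679 + 0.793·0.085669) / 2.1053 = 0.0394 eV.

0.0394 eV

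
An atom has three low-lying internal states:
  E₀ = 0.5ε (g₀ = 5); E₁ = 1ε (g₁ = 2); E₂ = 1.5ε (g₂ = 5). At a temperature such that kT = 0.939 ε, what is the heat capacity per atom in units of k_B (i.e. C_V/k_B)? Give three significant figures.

0.193

Eᵢ/kT = 0.53248, 1.0650, 1.5974.
Z = Σ gᵢe^(−Eᵢ/kT) = 5·e^(−0.53248) + 2·e^(−1.0650) + 5·e^(−1.5974) = 2.9357 + 0.68946 + 1.0121 = 4.6373.
⟨E⟩ = 0.79259 ε, ⟨E²⟩ = 0.79801 ε².
C_V/k_B = (⟨E²⟩ − ⟨E⟩²)/(kT)² = (0.79801 − 0.62820)/0.88172 = 0.193.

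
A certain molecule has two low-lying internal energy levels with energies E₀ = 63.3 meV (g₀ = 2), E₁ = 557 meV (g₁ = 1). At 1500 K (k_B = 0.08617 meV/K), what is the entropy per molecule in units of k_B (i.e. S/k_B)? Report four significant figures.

k_BT = 0.08617 × 1500 K = 129.255 meV.
Eᵢ/kT = 0.489730, 4.30931.
Z = Σ gᵢe^(−Eᵢ/kT) = 2·e^(−0.489730) + 1·e^(−4.30931) = 1.22558 + 0.0134428 = 1.23902.
⟨E⟩ = Σ EᵢPᵢ = 68.6566 meV.
S/k_B = ln Z + ⟨E⟩/kT = ln(1.23902) + 68.6566/129.255 = 0.214321 + 0.531172 = 0.7455.

0.7455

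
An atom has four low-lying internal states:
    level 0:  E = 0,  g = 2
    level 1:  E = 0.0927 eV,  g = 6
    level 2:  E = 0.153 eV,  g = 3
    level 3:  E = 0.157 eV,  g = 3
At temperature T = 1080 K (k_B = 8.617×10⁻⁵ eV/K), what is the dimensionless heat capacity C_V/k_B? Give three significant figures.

0.413

k_BT = 8.617×10⁻⁵ × 1080 K = 0.093064 eV.
Eᵢ/kT = 0, 0.99609, 1.6440, 1.6870.
Z = Σ gᵢe^(−Eᵢ/kT) = 2·e^(−0) + 6·e^(−0.99609) + 3·e^(−1.6440) + 3·e^(−1.6870) = 2.0000 + 2.2159 + 0.57962 + 0.55522 = 5.3507.
⟨E⟩ = 0.071255 eV, ⟨E²⟩ = 0.0086523 eV².
C_V/k_B = (⟨E²⟩ − ⟨E⟩²)/(kT)² = (0.0086523 − 0.0050773)/0.0086609 = 0.413.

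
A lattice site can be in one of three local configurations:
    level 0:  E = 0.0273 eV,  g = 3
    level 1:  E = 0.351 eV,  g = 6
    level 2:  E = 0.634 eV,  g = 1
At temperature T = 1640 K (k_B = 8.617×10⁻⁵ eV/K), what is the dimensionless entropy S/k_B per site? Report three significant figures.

1.69

k_BT = 8.617×10⁻⁵ × 1640 K = 0.14132 eV.
Eᵢ/kT = 0.19318, 2.4837, 4.4863.
Z = Σ gᵢe^(−Eᵢ/kT) = 3·e^(−0.19318) + 6·e^(−2.4837) + 1·e^(−4.4863) = 2.4730 + 0.50060 + 0.011262 = 2.9849.
⟨E⟩ = Σ EᵢPᵢ = 0.083877 eV.
S/k_B = ln Z + ⟨E⟩/kT = ln(2.9849) + 0.083877/0.14132 = 1.0936 + 0.59353 = 1.69.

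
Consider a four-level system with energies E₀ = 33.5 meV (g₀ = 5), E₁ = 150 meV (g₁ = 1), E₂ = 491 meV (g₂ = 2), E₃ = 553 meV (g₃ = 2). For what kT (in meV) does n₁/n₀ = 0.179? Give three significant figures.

1050 meV

n₁/n₀ = (g₁/g₀) exp[−(E₁−E₀)/kT] = 0.179.
⇒ (E₁−E₀)/kT = ln((1/5)/0.179) = ln(1.1173) = 0.11092.
kT = 116.5 meV / 0.11092 = 1050 meV.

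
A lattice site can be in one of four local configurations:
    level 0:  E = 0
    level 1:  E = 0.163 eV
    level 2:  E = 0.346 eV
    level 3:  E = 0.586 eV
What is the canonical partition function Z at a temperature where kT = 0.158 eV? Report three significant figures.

Z = 1.49

Eᵢ/kT = 0, 1.0316, 2.1899, 3.7089.
Z = Σ e^(−Eᵢ/kT) = e^(−0) + e^(−1.0316) + e^(−2.1899) + e^(−3.7089) = 1.0000 + 0.35644 + 0.11193 + 0.024504 = 1.4929.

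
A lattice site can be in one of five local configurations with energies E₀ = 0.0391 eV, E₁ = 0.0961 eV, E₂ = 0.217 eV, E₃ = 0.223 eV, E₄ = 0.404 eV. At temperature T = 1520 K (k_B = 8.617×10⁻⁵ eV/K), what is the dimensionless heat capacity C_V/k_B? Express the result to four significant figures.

0.4360

k_BT = 8.617×10⁻⁵ × 1520 K = 0.130978 eV.
Eᵢ/kT = 0.298523, 0.733711, 1.65677, 1.70258, 3.08449.
Z = Σ e^(−Eᵢ/kT) = e^(−0.298523) + e^(−0.733711) + e^(−1.65677) + e^(−1.70258) + e^(−3.08449) = 0.741913 + 0.480124 + 0.190754 + 0.182213 + 0.0457534 = 1.64076.
⟨E⟩ = 0.107060 eV, ⟨E²⟩ = 0.0189422 eV².
C_V/k_B = (⟨E²⟩ − ⟨E⟩²)/(kT)² = (0.0189422 − 0.0114618)/0.0171552 = 0.4360.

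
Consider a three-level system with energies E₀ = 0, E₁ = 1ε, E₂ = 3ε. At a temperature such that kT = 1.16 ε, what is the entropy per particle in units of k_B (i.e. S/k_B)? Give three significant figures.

0.777

Eᵢ/kT = 0, 0.86207, 2.5862.
Z = Σ e^(−Eᵢ/kT) = e^(−0) + e^(−0.86207) + e^(−2.5862) = 1.0000 + 0.42229 + 0.075306 = 1.4976.
⟨E⟩ = Σ EᵢPᵢ = 0.43283 ε.
S/k_B = ln Z + ⟨E⟩/kT = ln(1.4976) + 0.43283/1.16 = 0.40386 + 0.37313 = 0.777.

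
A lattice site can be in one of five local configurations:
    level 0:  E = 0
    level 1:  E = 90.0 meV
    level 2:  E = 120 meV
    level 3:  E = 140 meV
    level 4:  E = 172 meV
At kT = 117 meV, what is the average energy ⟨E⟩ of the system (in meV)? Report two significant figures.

71 meV

Eᵢ/kT = 0, 0.7692, 1.026, 1.197, 1.470.
Z = Σ e^(−Eᵢ/kT) = e^(−0) + e^(−0.7692) + e^(−1.026) + e^(−1.197) + e^(−1.470) = 1.000 + 0.4634 + 0.3584 + 0.3021 + 0.2299 = 2.354.
⟨E⟩ = Σ Eᵢ e^(−Eᵢ/kT) / Z = (0·1.000 + 90.0·0.4634 + 120·0.3584 + 140·0.3021 + 172·0.2299) / 2.354 = 71 meV.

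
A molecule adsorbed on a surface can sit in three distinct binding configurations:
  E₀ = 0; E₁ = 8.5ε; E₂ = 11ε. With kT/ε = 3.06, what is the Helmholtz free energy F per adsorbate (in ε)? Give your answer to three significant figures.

-0.263 ε

Eᵢ/kT = 0, 2.7778, 3.5948.
Z = Σ e^(−Eᵢ/kT) = e^(−0) + e^(−2.7778) + e^(−3.5948) = 1.0000 + 0.062175 + 0.027466 = 1.0896.
F = −kT ln Z = −3.06 × ln(1.0896) = −3.06 × 0.085811 = -0.263 ε.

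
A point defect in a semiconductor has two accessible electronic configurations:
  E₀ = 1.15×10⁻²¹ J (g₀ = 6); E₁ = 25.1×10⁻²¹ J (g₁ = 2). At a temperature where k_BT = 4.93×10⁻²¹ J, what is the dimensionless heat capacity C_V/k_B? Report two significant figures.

Eᵢ/kT = 0.2333, 5.091.
Z = Σ gᵢe^(−Eᵢ/kT) = 6·e^(−0.2333) + 2·e^(−5.091) = 4.751 + 0.01230 = 4.763.
⟨E⟩ = 1.212, ⟨E²⟩ = 2.946.
C_V/k_B = (⟨E²⟩ − ⟨E⟩²)/(kT)² = (2.946 − 1.469)/24.30 = 0.061.

0.061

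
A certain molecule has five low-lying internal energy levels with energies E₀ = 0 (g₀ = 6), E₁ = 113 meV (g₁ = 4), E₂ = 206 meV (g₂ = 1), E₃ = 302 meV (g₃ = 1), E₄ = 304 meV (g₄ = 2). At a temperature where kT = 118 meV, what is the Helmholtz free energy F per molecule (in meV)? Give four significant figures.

Eᵢ/kT = 0, 0.957627, 1.74576, 2.55932, 2.57627.
Z = Σ gᵢe^(−Eᵢ/kT) = 6·e^(−0) + 4·e^(−0.957627) + 1·e^(−1.74576) + 1·e^(−2.55932) + 2·e^(−2.57627) = 6.00000 + 1.53521 + 0.174512 + 0.0773573 + 0.152114 = 7.93919.
F = −kT ln Z = −118 × ln(7.93919) = −118 × 2.07181 = -244.5 meV.

-244.5 meV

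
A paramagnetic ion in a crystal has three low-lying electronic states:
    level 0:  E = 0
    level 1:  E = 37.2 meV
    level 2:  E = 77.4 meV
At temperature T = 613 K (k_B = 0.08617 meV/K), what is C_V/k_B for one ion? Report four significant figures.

0.2712

k_BT = 0.08617 × 613 K = 52.8222 meV.
Eᵢ/kT = 0, 0.704249, 1.46529.
Z = Σ e^(−Eᵢ/kT) = e^(−0) + e^(−0.704249) + e^(−1.46529) = 1.00000 + 0.494480 + 0.231011 = 1.72549.
⟨E⟩ = 21.0230 meV, ⟨E²⟩ = 1198.62 meV².
C_V/k_B = (⟨E²⟩ − ⟨E⟩²)/(kT)² = (1198.62 − 441.967)/2790.18 = 0.2712.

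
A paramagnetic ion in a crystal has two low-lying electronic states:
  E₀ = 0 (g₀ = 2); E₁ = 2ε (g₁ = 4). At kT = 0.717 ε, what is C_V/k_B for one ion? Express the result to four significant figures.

Eᵢ/kT = 0, 2.78940.
Z = Σ gᵢe^(−Eᵢ/kT) = 2·e^(−0) + 4·e^(−2.78940) = 2.00000 + 0.245832 = 2.24583.
⟨E⟩ = 0.218923 ε, ⟨E²⟩ = 0.437846 ε².
C_V/k_B = (⟨E²⟩ − ⟨E⟩²)/(kT)² = (0.437846 − 0.0479273)/0.514089 = 0.7585.

0.7585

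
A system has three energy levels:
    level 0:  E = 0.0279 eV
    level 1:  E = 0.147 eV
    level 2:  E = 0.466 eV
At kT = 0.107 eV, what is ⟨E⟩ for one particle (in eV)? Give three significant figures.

0.0624 eV

Eᵢ/kT = 0.26075, 1.3738, 4.3551.
Z = Σ e^(−Eᵢ/kT) = e^(−0.26075) + e^(−1.3738) + e^(−4.3551) = 0.77047 + 0.25314 + 0.012841 = 1.0365.
⟨E⟩ = Σ Eᵢ e^(−Eᵢ/kT) / Z = (0.0279·0.77047 + 0.147·0.25314 + 0.466·0.012841) / 1.0365 = 0.0624 eV.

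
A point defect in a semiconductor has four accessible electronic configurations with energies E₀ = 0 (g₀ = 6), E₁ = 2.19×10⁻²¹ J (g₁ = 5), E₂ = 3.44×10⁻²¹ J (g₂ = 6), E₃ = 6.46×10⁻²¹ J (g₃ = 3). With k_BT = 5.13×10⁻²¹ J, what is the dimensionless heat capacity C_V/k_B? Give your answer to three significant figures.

Eᵢ/kT = 0, 0.42690, 0.67057, 1.2593.
Z = Σ gᵢe^(−Eᵢ/kT) = 6·e^(−0) + 5·e^(−0.42690) + 6·e^(−0.67057) + 3·e^(−1.2593) = 6.0000 + 3.2626 + 3.0685 + 0.85156 = 13.183.
⟨E⟩ = 1.7600, ⟨E²⟩ = 6.6370.
C_V/k_B = (⟨E²⟩ − ⟨E⟩²)/(kT)² = (6.6370 − 3.0976)/26.317 = 0.134.

0.134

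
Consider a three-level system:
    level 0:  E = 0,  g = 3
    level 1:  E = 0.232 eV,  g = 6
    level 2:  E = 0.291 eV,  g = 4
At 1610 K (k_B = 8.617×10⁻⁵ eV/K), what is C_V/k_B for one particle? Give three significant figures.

0.752

k_BT = 8.617×10⁻⁵ × 1610 K = 0.13873 eV.
Eᵢ/kT = 0, 1.6723, 2.0976.
Z = Σ gᵢe^(−Eᵢ/kT) = 3·e^(−0) + 6·e^(−1.6723) + 4·e^(−2.0976) = 3.0000 + 1.1269 + 0.49100 = 4.6179.
⟨E⟩ = 0.087555 eV, ⟨E²⟩ = 0.022138 eV².
C_V/k_B = (⟨E²⟩ − ⟨E⟩²)/(kT)² = (0.022138 − 0.0076659)/0.019246 = 0.752.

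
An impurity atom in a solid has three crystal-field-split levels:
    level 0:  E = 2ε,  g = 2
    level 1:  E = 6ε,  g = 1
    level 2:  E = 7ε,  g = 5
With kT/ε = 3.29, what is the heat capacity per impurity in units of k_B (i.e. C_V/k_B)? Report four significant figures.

Eᵢ/kT = 0.607903, 1.82371, 2.12766.
Z = Σ gᵢe^(−Eᵢ/kT) = 2·e^(−0.607903) + 1·e^(−1.82371) + 5·e^(−2.12766) = 1.08898 + 0.161426 + 0.595578 = 1.84598.
⟨E⟩ = 3.96297 ε, ⟨E²⟩ = 21.3169 ε².
C_V/k_B = (⟨E²⟩ − ⟨E⟩²)/(kT)² = (21.3169 − 15.7051)/10.8241 = 0.5185.

0.5185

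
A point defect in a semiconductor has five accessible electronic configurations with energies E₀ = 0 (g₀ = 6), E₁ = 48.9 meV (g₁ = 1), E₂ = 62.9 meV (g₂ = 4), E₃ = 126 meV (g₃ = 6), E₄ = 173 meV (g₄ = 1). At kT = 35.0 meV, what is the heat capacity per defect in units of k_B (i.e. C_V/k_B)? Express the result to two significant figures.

0.60

Eᵢ/kT = 0, 1.397, 1.797, 3.600, 4.943.
Z = Σ gᵢe^(−Eᵢ/kT) = 6·e^(−0) + 1·e^(−1.397) + 4·e^(−1.797) + 6·e^(−3.600) + 1·e^(−4.943) = 6.000 + 0.2473 + 0.6632 + 0.1639 + 0.007133 = 7.082.
⟨E⟩ = 10.69 meV, ⟨E²⟩ = 851.6 meV².
C_V/k_B = (⟨E²⟩ − ⟨E⟩²)/(kT)² = (851.6 − 114.3)/1225 = 0.60.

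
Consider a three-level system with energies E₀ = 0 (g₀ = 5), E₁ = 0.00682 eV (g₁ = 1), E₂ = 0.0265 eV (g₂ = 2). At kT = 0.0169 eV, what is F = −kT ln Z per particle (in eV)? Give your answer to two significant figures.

Eᵢ/kT = 0, 0.4036, 1.568.
Z = Σ gᵢe^(−Eᵢ/kT) = 5·e^(−0) + 1·e^(−0.4036) + 2·e^(−1.568) = 5.000 + 0.6679 + 0.4169 = 6.085.
F = −kT ln Z = −0.0169 × ln(6.085) = −0.0169 × 1.806 = -0.031 eV.

-0.031 eV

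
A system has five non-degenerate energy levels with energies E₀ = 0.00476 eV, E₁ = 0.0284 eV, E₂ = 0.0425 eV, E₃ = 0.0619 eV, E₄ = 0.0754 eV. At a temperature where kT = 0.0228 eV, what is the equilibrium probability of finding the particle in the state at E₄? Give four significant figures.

Eᵢ/kT = 0.208772, 1.24561, 1.86404, 2.71491, 3.30702.
Z = Σ e^(−Eᵢ/kT) = e^(−0.208772) + e^(−1.24561) + e^(−1.86404) + e^(−2.71491) + e^(−3.30702) = 0.811580 + 0.287765 + 0.155045 + 0.0662109 + 0.0366252 = 1.35723.
P₄ = e^(−E₄/kT) / Z = 0.0366252/1.35723 = 0.02699.

0.02699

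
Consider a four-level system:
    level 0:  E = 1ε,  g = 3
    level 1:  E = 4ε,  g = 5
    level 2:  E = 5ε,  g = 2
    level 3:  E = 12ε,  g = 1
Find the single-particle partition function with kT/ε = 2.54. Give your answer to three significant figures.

Z = 3.35

Eᵢ/kT = 0.39370, 1.5748, 1.9685, 4.7244.
Z = Σ gᵢe^(−Eᵢ/kT) = 3·e^(−0.39370) + 5·e^(−1.5748) + 2·e^(−1.9685) + 1·e^(−4.7244) = 2.0237 + 1.0352 + 0.27933 + 0.0088760 = 3.3471.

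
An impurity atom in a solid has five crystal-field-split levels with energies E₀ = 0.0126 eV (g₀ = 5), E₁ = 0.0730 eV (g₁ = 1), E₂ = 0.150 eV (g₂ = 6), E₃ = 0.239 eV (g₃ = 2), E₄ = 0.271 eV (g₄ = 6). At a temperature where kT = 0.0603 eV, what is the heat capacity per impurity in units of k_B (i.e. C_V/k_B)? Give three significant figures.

Eᵢ/kT = 0.20896, 1.2106, 2.4876, 3.9635, 4.4942.
Z = Σ gᵢe^(−Eᵢ/kT) = 5·e^(−0.20896) + 1·e^(−1.2106) + 6·e^(−2.4876) + 2·e^(−3.9635) + 6·e^(−4.4942) = 4.0571 + 0.29802 + 0.49866 + 0.037993 + 0.067042 = 4.9588.
⟨E⟩ = 0.035275 eV, ⟨E²⟩ = 0.0041433 eV².
C_V/k_B = (⟨E²⟩ − ⟨E⟩²)/(kT)² = (0.0041433 − 0.0012443)/0.0036361 = 0.797.

0.797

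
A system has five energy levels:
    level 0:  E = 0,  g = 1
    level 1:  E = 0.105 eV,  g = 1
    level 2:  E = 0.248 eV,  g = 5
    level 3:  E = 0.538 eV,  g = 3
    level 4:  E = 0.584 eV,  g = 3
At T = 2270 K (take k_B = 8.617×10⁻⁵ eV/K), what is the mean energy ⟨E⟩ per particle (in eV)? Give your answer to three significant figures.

k_BT = 8.617×10⁻⁵ × 2270 K = 0.19561 eV.
Eᵢ/kT = 0, 0.53678, 1.2678, 2.7504, 2.9855.
Z = Σ gᵢe^(−Eᵢ/kT) = 1·e^(−0) + 1·e^(−0.53678) + 5·e^(−1.2678) + 3·e^(−2.7504) + 3·e^(−2.9855) = 1.0000 + 0.58463 + 1.4073 + 0.19171 + 0.15154 = 3.3352.
⟨E⟩ = Σ Eᵢ gᵢe^(−Eᵢ/kT) / Z = (0·1.0000 + 0.105·0.58463 + 0.248·1.4073 + 0.538·0.19171 + 0.584·0.15154) / 3.3352 = 0.181 eV.

0.181 eV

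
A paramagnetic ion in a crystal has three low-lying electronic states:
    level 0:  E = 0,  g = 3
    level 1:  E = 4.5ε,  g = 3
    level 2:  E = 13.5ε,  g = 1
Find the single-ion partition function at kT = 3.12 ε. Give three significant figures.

Eᵢ/kT = 0, 1.4423, 4.3269.
Z = Σ gᵢe^(−Eᵢ/kT) = 3·e^(−0) + 3·e^(−1.4423) + 1·e^(−4.3269) = 3.0000 + 0.70915 + 0.013208 = 3.7224.

Z = 3.72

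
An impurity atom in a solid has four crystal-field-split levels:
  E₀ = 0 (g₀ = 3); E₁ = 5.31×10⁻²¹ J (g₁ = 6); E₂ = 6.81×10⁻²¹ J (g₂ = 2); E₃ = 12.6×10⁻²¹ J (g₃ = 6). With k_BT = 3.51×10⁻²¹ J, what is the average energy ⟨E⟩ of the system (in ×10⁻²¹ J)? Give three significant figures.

Eᵢ/kT = 0, 1.5128, 1.9402, 3.5897.
Z = Σ gᵢe^(−Eᵢ/kT) = 3·e^(−0) + 6·e^(−1.5128) + 2·e^(−1.9402) + 6·e^(−3.5897) = 3.0000 + 1.3218 + 0.28735 + 0.16564 = 4.7748.
⟨E⟩ = Σ Eᵢ gᵢe^(−Eᵢ/kT) / Z = (0·3.0000 + 5.31·1.3218 + 6.81·0.28735 + 12.6·0.16564) / 4.7748 = 2.32 ×10⁻²¹ J.

2.32 ×10⁻²¹ J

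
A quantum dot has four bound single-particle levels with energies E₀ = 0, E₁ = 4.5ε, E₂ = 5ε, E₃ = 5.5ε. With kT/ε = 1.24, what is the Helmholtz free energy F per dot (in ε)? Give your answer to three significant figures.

-0.0677 ε

Eᵢ/kT = 0, 3.6290, 4.0323, 4.4355.
Z = Σ e^(−Eᵢ/kT) = e^(−0) + e^(−3.6290) + e^(−4.0323) + e^(−4.4355) = 1.0000 + 0.026543 + 0.017733 + 0.011849 = 1.0561.
F = −kT ln Z = −1.24 × ln(1.0561) = −1.24 × 0.054583 = -0.0677 ε.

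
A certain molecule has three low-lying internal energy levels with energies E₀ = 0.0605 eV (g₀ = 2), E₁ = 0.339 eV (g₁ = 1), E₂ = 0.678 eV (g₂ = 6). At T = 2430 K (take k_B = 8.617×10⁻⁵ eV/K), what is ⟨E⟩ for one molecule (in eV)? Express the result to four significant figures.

k_BT = 8.617×10⁻⁵ × 2430 K = 0.209393 eV.
Eᵢ/kT = 0.288930, 1.61897, 3.23793.
Z = Σ gᵢe^(−Eᵢ/kT) = 2·e^(−0.288930) + 1·e^(−1.61897) + 6·e^(−3.23793) = 1.49813 + 0.198103 + 0.235470 = 1.93170.
⟨E⟩ = Σ Eᵢ gᵢe^(−Eᵢ/kT) / Z = (0.0605·1.49813 + 0.339·0.198103 + 0.678·0.235470) / 1.93170 = 0.1643 eV.

0.1643 eV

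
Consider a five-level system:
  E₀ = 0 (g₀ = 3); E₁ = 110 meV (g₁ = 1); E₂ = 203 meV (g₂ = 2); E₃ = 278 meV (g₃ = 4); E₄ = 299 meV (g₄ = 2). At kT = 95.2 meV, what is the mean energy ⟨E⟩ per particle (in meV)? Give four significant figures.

Eᵢ/kT = 0, 1.15546, 2.13235, 2.92017, 3.14076.
Z = Σ gᵢe^(−Eᵢ/kT) = 3·e^(−0) + 1·e^(−1.15546) + 2·e^(−2.13235) + 4·e^(−2.92017) + 2·e^(−3.14076) = 3.00000 + 0.314913 + 0.237117 + 0.215698 + 0.0864998 = 3.85423.
⟨E⟩ = Σ Eᵢ gᵢe^(−Eᵢ/kT) / Z = (0·3.00000 + 110·0.314913 + 203·0.237117 + 278·0.215698 + 299·0.0864998) / 3.85423 = 43.74 meV.

43.74 meV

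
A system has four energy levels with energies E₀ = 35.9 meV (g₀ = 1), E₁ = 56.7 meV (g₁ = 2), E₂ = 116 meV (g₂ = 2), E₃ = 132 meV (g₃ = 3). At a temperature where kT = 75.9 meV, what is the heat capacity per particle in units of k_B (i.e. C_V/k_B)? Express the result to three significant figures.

0.253

Eᵢ/kT = 0.47299, 0.74704, 1.5283, 1.7391.
Z = Σ gᵢe^(−Eᵢ/kT) = 1·e^(−0.47299) + 2·e^(−0.74704) + 2·e^(−1.5283) + 3·e^(−1.7391) = 0.62314 + 0.94753 + 0.43381 + 0.52704 = 2.5315.
⟨E⟩ = 77.419 meV, ⟨E²⟩ = 7454.0 meV².
C_V/k_B = (⟨E²⟩ − ⟨E⟩²)/(kT)² = (7454.0 − 5993.7)/5760.8 = 0.253.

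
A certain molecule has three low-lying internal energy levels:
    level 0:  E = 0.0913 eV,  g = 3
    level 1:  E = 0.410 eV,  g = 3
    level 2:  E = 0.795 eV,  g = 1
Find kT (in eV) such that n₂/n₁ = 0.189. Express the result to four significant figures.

0.6785 eV

n₂/n₁ = (g₂/g₁) exp[−(E₂−E₁)/kT] = 0.189.
⇒ (E₂−E₁)/kT = ln((1/3)/0.189) = ln(1.76367) = 0.567397.
kT = 0.385 eV / 0.567397 = 0.6785 eV.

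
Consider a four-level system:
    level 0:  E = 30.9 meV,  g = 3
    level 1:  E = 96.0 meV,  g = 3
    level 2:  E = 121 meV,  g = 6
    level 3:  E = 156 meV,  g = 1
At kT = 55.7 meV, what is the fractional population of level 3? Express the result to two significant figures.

Eᵢ/kT = 0.5548, 1.724, 2.172, 2.801.
Z = Σ gᵢe^(−Eᵢ/kT) = 3·e^(−0.5548) + 3·e^(−1.724) + 6·e^(−2.172) + 1·e^(−2.801) = 1.723 + 0.5351 + 0.6837 + 0.06075 = 3.003.
P₃ = g₃ e^(−E₃/kT) / Z = 0.06075/3.003 = 0.020.

0.020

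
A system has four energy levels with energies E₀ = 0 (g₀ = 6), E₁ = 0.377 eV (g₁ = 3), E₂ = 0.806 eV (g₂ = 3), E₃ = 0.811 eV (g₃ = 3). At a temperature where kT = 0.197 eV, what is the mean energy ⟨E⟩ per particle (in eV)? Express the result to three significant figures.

0.0377 eV

Eᵢ/kT = 0, 1.9137, 4.0914, 4.1168.
Z = Σ gᵢe^(−Eᵢ/kT) = 6·e^(−0) + 3·e^(−1.9137) + 3·e^(−4.0914) + 3·e^(−4.1168) = 6.0000 + 0.44260 + 0.050147 + 0.048890 = 6.5416.
⟨E⟩ = Σ Eᵢ gᵢe^(−Eᵢ/kT) / Z = (0·6.0000 + 0.377·0.44260 + 0.806·0.050147 + 0.811·0.048890) / 6.5416 = 0.0377 eV.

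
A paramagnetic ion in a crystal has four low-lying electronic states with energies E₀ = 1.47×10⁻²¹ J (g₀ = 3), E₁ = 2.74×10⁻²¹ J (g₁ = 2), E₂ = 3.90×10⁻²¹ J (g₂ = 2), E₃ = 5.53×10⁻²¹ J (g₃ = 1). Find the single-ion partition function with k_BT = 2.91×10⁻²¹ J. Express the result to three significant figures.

Eᵢ/kT = 0.50515, 0.94158, 1.3402, 1.9003.
Z = Σ gᵢe^(−Eᵢ/kT) = 3·e^(−0.50515) + 2·e^(−0.94158) + 2·e^(−1.3402) + 1·e^(−1.9003) = 1.8102 + 0.78002 + 0.52359 + 0.14952 = 3.2633.

Z = 3.26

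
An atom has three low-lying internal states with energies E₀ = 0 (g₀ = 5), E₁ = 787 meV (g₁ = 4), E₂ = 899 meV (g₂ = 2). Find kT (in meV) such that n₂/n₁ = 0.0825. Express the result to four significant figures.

62.16 meV

n₂/n₁ = (g₂/g₁) exp[−(E₂−E₁)/kT] = 0.0825.
⇒ (E₂−E₁)/kT = ln((2/4)/0.0825) = ln(6.06061) = 1.80181.
kT = 112 meV / 1.80181 = 62.16 meV.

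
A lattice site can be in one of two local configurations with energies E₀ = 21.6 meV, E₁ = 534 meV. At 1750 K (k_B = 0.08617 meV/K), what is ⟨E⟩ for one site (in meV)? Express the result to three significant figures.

k_BT = 0.08617 × 1750 K = 150.80 meV.
Eᵢ/kT = 0.14324, 3.5411.
Z = Σ e^(−Eᵢ/kT) = e^(−0.14324) + e^(−3.5411) = 0.86655 + 0.028981 = 0.89553.
⟨E⟩ = Σ Eᵢ e^(−Eᵢ/kT) / Z = (21.6·0.86655 + 534·0.028981) / 0.89553 = 38.2 meV.

38.2 meV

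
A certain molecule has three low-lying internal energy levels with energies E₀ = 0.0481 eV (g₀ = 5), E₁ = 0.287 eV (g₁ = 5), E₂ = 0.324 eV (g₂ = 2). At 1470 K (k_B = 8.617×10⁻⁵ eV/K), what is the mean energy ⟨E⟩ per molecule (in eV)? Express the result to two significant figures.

0.089 eV

k_BT = 8.617×10⁻⁵ × 1470 K = 0.1267 eV.
Eᵢ/kT = 0.3796, 2.265, 2.557.
Z = Σ gᵢe^(−Eᵢ/kT) = 5·e^(−0.3796) + 5·e^(−2.265) + 2·e^(−2.557) = 3.421 + 0.5192 + 0.1551 = 4.095.
⟨E⟩ = Σ Eᵢ gᵢe^(−Eᵢ/kT) / Z = (0.0481·3.421 + 0.287·0.5192 + 0.324·0.1551) / 4.095 = 0.089 eV.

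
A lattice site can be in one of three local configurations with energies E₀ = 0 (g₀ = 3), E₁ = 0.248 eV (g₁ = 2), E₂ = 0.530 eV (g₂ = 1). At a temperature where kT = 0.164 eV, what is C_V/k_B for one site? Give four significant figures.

0.3561

Eᵢ/kT = 0, 1.51220, 3.23171.
Z = Σ gᵢe^(−Eᵢ/kT) = 3·e^(−0) + 2·e^(−1.51220) + 1·e^(−3.23171) = 3.00000 + 0.440849 + 0.0394899 = 3.48034.
⟨E⟩ = 0.0374274 eV, ⟨E²⟩ = 0.0109779 eV².
C_V/k_B = (⟨E²⟩ − ⟨E⟩²)/(kT)² = (0.0109779 − 0.00140081)/0.0268960 = 0.3561.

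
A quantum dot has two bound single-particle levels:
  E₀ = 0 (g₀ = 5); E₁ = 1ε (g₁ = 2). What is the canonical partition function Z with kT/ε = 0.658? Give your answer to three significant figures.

Z = 5.44

Eᵢ/kT = 0, 1.5198.
Z = Σ gᵢe^(−Eᵢ/kT) = 5·e^(−0) + 2·e^(−1.5198) = 5.0000 + 0.43751 = 5.4375.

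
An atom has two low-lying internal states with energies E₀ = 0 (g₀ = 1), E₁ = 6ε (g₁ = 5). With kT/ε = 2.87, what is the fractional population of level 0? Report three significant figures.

0.618

Eᵢ/kT = 0, 2.0906.
Z = Σ gᵢe^(−Eᵢ/kT) = 1·e^(−0) + 5·e^(−2.0906) = 1.0000 + 0.61806 = 1.6181.
P₀ = g₀ e^(−E₀/kT) / Z = 1.0000/1.6181 = 0.618.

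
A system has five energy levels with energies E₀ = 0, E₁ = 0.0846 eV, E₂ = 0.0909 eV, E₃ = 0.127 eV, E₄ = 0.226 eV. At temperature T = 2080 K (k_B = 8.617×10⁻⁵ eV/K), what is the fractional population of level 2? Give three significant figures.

0.201

k_BT = 8.617×10⁻⁵ × 2080 K = 0.17923 eV.
Eᵢ/kT = 0, 0.47202, 0.50717, 0.70859, 1.2609.
Z = Σ e^(−Eᵢ/kT) = e^(−0) + e^(−0.47202) + e^(−0.50717) + e^(−0.70859) + e^(−1.2609) = 1.0000 + 0.62374 + 0.60220 + 0.49234 + 0.28340 = 3.0017.
P₂ = e^(−E₂/kT) / Z = 0.60220/3.0017 = 0.201.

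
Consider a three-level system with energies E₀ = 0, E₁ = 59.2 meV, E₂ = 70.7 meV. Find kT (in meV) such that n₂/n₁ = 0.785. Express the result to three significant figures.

47.5 meV

n₂/n₁ = exp[−(E₂−E₁)/kT] = 0.785.
⇒ (E₂−E₁)/kT = ln(1/0.785) = ln(1.2739) = 0.24208.
kT = 11.5 meV / 0.24208 = 47.5 meV.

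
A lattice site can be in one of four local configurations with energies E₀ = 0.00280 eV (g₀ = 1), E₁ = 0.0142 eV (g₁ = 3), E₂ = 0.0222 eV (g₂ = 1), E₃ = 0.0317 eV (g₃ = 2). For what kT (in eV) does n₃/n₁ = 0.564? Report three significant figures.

n₃/n₁ = (g₃/g₁) exp[−(E₃−E₁)/kT] = 0.564.
⇒ (E₃−E₁)/kT = ln((2/3)/0.564) = ln(1.1820) = 0.16721.
kT = 0.0175 eV / 0.16721 = 0.105 eV.

0.105 eV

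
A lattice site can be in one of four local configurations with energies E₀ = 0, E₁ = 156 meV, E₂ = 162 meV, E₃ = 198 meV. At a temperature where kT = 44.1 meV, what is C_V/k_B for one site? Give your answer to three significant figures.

0.822

Eᵢ/kT = 0, 3.5374, 3.6735, 4.4898.
Z = Σ e^(−Eᵢ/kT) = e^(−0) + e^(−3.5374) + e^(−3.6735) + e^(−4.4898) = 1.0000 + 0.029089 + 0.025387 + 0.011223 = 1.0657.
⟨E⟩ = 10.202 meV, ⟨E²⟩ = 1702.3 meV².
C_V/k_B = (⟨E²⟩ − ⟨E⟩²)/(kT)² = (1702.3 − 104.08)/1944.8 = 0.822.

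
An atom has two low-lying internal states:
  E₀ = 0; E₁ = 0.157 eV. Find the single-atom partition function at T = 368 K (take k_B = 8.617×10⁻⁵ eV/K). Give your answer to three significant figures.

k_BT = 8.617×10⁻⁵ × 368 K = 0.031711 eV.
Eᵢ/kT = 0, 4.9510.
Z = Σ e^(−Eᵢ/kT) = e^(−0) + e^(−4.9510) = 1.0000 + 0.0070763 = 1.0071.

Z = 1.01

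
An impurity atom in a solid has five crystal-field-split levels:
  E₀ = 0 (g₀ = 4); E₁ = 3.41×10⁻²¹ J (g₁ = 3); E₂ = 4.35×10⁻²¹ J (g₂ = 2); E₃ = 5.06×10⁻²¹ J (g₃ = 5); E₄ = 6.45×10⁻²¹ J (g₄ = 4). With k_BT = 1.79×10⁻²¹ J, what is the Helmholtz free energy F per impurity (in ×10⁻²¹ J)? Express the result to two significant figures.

-2.9 ×10⁻²¹ J

Eᵢ/kT = 0, 1.905, 2.430, 2.827, 3.603.
Z = Σ gᵢe^(−Eᵢ/kT) = 4·e^(−0) + 3·e^(−1.905) + 2·e^(−2.430) + 5·e^(−2.827) + 4·e^(−3.603) = 4.000 + 0.4465 + 0.1761 + 0.2960 + 0.1090 = 5.028.
F = −kT ln Z = −1.79 × ln(5.028) = −1.79 × 1.615 = -2.9 ×10⁻²¹ J.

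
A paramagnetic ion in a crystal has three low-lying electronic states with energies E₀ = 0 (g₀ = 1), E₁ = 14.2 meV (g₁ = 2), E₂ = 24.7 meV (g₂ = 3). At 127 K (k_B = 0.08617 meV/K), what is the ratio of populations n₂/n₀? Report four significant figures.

0.3140

k_BT = 0.08617 × 127 K = 10.9436 meV.
n₂/n₀ = (g₂/g₀) exp[−(E₂−E₀)/kT] = (3/1) × exp(−(24.7 meV)/(10.9436 meV)) = (3/1) × exp(-2.25703) = 0.3140.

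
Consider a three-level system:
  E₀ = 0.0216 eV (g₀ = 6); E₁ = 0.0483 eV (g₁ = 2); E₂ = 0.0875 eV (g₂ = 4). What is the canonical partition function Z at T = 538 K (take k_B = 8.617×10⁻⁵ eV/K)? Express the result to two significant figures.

Z = 5.1

k_BT = 8.617×10⁻⁵ × 538 K = 0.04636 eV.
Eᵢ/kT = 0.4659, 1.042, 1.887.
Z = Σ gᵢe^(−Eᵢ/kT) = 6·e^(−0.4659) + 2·e^(−1.042) + 4·e^(−1.887) = 3.765 + 0.7055 + 0.6061 = 5.077.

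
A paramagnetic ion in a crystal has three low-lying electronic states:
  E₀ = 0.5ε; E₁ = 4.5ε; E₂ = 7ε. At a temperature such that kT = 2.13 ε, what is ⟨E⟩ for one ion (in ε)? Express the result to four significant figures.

Eᵢ/kT = 0.234742, 2.11268, 3.28638.
Z = Σ e^(−Eᵢ/kT) = e^(−0.234742) + e^(−2.11268) + e^(−3.28638) = 0.790775 + 0.120913 + 0.0373890 = 0.949077.
⟨E⟩ = Σ Eᵢ e^(−Eᵢ/kT) / Z = (0.5·0.790775 + 4.5·0.120913 + 7·0.0373890) / 0.949077 = 1.266 ε.

1.266 ε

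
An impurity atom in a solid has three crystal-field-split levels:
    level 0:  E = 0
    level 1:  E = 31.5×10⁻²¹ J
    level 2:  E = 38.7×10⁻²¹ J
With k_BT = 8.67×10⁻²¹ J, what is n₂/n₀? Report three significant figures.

0.0115

n₂/n₀ = exp[−(E₂−E₀)/kT] = exp(−(38.7 ×10⁻²¹ J)/(8.67 ×10⁻²¹ J)) = exp(-4.4637) = 0.0115.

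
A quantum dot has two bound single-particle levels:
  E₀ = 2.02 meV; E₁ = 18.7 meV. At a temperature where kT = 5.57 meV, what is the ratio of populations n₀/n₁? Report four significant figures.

n₀/n₁ = exp[−(E₀−E₁)/kT] = exp(−(-16.68 meV)/(5.57 meV)) = exp(2.99461) = 19.98.

19.98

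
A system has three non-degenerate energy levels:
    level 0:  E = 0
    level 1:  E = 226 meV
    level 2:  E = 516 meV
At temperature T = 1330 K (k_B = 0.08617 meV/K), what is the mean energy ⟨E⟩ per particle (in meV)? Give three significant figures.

32.3 meV

k_BT = 0.08617 × 1330 K = 114.61 meV.
Eᵢ/kT = 0, 1.9719, 4.5022.
Z = Σ e^(−Eᵢ/kT) = e^(−0) + e^(−1.9719) + e^(−4.5022) = 1.0000 + 0.13919 + 0.011085 = 1.1503.
⟨E⟩ = Σ Eᵢ e^(−Eᵢ/kT) / Z = (0·1.0000 + 226·0.13919 + 516·0.011085) / 1.1503 = 32.3 meV.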